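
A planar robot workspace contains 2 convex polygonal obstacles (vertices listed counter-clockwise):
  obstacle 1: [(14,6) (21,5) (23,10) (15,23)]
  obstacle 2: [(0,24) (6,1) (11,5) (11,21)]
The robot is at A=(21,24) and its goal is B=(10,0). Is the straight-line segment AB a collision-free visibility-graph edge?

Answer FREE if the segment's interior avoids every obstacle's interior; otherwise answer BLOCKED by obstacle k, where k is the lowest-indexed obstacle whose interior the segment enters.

Obstacle 1 [(14,6) (21,5) (23,10) (15,23)]:
  edge (14,6)–(21,5): clear
  edge (21,5)–(23,10): clear
  edge (23,10)–(15,23): crosses AB
  edge (15,23)–(14,6): crosses AB
  → BLOCKED
Obstacle 2 [(0,24) (6,1) (11,5) (11,21)]:
  edge (0,24)–(6,1): clear
  edge (6,1)–(11,5): clear
  edge (11,5)–(11,21): clear
  edge (11,21)–(0,24): clear
  midpoint (31/2,12) outside
  → clear

BLOCKED by obstacle 1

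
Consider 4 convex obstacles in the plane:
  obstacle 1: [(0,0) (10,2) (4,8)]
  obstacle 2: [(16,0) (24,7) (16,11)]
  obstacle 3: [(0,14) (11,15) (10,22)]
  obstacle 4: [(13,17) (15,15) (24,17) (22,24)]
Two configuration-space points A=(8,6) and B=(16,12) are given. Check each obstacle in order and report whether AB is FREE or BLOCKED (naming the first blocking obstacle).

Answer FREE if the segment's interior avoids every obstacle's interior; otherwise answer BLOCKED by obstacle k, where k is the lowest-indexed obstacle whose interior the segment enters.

FREE

Obstacle 1 [(0,0) (10,2) (4,8)]:
  edge (0,0)–(10,2): clear
  edge (10,2)–(4,8): clear
  edge (4,8)–(0,0): clear
  midpoint (12,9) outside
  → clear
Obstacle 2 [(16,0) (24,7) (16,11)]:
  edge (16,0)–(24,7): clear
  edge (24,7)–(16,11): clear
  edge (16,11)–(16,0): clear
  midpoint (12,9) outside
  → clear
Obstacle 3 [(0,14) (11,15) (10,22)]:
  edge (0,14)–(11,15): clear
  edge (11,15)–(10,22): clear
  edge (10,22)–(0,14): clear
  midpoint (12,9) outside
  → clear
Obstacle 4 [(13,17) (15,15) (24,17) (22,24)]:
  edge (13,17)–(15,15): clear
  edge (15,15)–(24,17): clear
  edge (24,17)–(22,24): clear
  edge (22,24)–(13,17): clear
  midpoint (12,9) outside
  → clear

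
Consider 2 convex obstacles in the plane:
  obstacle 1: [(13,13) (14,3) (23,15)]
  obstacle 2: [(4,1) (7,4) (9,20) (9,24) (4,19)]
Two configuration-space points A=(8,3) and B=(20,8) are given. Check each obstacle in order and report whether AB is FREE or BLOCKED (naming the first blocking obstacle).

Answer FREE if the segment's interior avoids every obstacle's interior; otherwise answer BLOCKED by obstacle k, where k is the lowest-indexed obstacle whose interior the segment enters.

BLOCKED by obstacle 1

Obstacle 1 [(13,13) (14,3) (23,15)]:
  edge (13,13)–(14,3): crosses AB
  edge (14,3)–(23,15): crosses AB
  edge (23,15)–(13,13): clear
  → BLOCKED
Obstacle 2 [(4,1) (7,4) (9,20) (9,24) (4,19)]:
  edge (4,1)–(7,4): clear
  edge (7,4)–(9,20): clear
  edge (9,20)–(9,24): clear
  edge (9,24)–(4,19): clear
  edge (4,19)–(4,1): clear
  midpoint (14,11/2) outside
  → clear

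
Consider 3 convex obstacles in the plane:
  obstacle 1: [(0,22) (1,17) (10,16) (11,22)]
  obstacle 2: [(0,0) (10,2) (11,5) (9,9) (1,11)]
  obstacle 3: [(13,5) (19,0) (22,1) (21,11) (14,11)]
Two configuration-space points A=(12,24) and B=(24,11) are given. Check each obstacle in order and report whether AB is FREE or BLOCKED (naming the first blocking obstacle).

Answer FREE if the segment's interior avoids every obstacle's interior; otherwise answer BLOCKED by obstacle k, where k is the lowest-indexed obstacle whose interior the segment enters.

FREE

Obstacle 1 [(0,22) (1,17) (10,16) (11,22)]:
  edge (0,22)–(1,17): clear
  edge (1,17)–(10,16): clear
  edge (10,16)–(11,22): clear
  edge (11,22)–(0,22): clear
  midpoint (18,35/2) outside
  → clear
Obstacle 2 [(0,0) (10,2) (11,5) (9,9) (1,11)]:
  edge (0,0)–(10,2): clear
  edge (10,2)–(11,5): clear
  edge (11,5)–(9,9): clear
  edge (9,9)–(1,11): clear
  edge (1,11)–(0,0): clear
  midpoint (18,35/2) outside
  → clear
Obstacle 3 [(13,5) (19,0) (22,1) (21,11) (14,11)]:
  edge (13,5)–(19,0): clear
  edge (19,0)–(22,1): clear
  edge (22,1)–(21,11): clear
  edge (21,11)–(14,11): clear
  edge (14,11)–(13,5): clear
  midpoint (18,35/2) outside
  → clear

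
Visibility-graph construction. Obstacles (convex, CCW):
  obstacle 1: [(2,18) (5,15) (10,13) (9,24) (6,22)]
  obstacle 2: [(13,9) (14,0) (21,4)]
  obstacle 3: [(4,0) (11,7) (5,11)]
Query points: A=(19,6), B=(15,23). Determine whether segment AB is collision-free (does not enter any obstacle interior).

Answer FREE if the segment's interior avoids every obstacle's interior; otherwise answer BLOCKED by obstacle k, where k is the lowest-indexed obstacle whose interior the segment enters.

FREE

Obstacle 1 [(2,18) (5,15) (10,13) (9,24) (6,22)]:
  edge (2,18)–(5,15): clear
  edge (5,15)–(10,13): clear
  edge (10,13)–(9,24): clear
  edge (9,24)–(6,22): clear
  edge (6,22)–(2,18): clear
  midpoint (17,29/2) outside
  → clear
Obstacle 2 [(13,9) (14,0) (21,4)]:
  edge (13,9)–(14,0): clear
  edge (14,0)–(21,4): clear
  edge (21,4)–(13,9): clear
  midpoint (17,29/2) outside
  → clear
Obstacle 3 [(4,0) (11,7) (5,11)]:
  edge (4,0)–(11,7): clear
  edge (11,7)–(5,11): clear
  edge (5,11)–(4,0): clear
  midpoint (17,29/2) outside
  → clear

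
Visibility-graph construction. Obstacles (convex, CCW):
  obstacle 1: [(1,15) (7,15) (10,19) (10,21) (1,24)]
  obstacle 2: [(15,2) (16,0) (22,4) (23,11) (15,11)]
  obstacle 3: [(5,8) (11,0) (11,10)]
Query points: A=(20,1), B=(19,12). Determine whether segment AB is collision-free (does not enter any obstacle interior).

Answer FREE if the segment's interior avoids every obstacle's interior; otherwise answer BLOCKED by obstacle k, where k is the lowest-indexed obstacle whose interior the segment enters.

BLOCKED by obstacle 2

Obstacle 1 [(1,15) (7,15) (10,19) (10,21) (1,24)]:
  edge (1,15)–(7,15): clear
  edge (7,15)–(10,19): clear
  edge (10,19)–(10,21): clear
  edge (10,21)–(1,24): clear
  edge (1,24)–(1,15): clear
  midpoint (39/2,13/2) outside
  → clear
Obstacle 2 [(15,2) (16,0) (22,4) (23,11) (15,11)]:
  edge (15,2)–(16,0): clear
  edge (16,0)–(22,4): crosses AB
  edge (22,4)–(23,11): clear
  edge (23,11)–(15,11): crosses AB
  edge (15,11)–(15,2): clear
  → BLOCKED
Obstacle 3 [(5,8) (11,0) (11,10)]:
  edge (5,8)–(11,0): clear
  edge (11,0)–(11,10): clear
  edge (11,10)–(5,8): clear
  midpoint (39/2,13/2) outside
  → clear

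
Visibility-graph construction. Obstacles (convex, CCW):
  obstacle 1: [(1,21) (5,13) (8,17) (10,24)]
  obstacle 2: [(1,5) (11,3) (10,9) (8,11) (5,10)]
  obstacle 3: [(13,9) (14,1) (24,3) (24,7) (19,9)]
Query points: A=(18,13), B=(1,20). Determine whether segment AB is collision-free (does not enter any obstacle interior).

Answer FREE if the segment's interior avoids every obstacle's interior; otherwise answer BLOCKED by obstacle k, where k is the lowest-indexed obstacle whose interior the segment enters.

Obstacle 1 [(1,21) (5,13) (8,17) (10,24)]:
  edge (1,21)–(5,13): crosses AB
  edge (5,13)–(8,17): clear
  edge (8,17)–(10,24): crosses AB
  edge (10,24)–(1,21): clear
  → BLOCKED
Obstacle 2 [(1,5) (11,3) (10,9) (8,11) (5,10)]:
  edge (1,5)–(11,3): clear
  edge (11,3)–(10,9): clear
  edge (10,9)–(8,11): clear
  edge (8,11)–(5,10): clear
  edge (5,10)–(1,5): clear
  midpoint (19/2,33/2) outside
  → clear
Obstacle 3 [(13,9) (14,1) (24,3) (24,7) (19,9)]:
  edge (13,9)–(14,1): clear
  edge (14,1)–(24,3): clear
  edge (24,3)–(24,7): clear
  edge (24,7)–(19,9): clear
  edge (19,9)–(13,9): clear
  midpoint (19/2,33/2) outside
  → clear

BLOCKED by obstacle 1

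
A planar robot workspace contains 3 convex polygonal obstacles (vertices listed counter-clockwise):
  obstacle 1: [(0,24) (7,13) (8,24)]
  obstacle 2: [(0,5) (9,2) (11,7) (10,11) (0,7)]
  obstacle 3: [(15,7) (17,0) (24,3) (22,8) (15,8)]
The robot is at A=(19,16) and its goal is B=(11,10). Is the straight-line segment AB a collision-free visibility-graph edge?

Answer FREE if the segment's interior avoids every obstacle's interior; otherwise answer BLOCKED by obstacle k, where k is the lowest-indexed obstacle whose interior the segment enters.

Obstacle 1 [(0,24) (7,13) (8,24)]:
  edge (0,24)–(7,13): clear
  edge (7,13)–(8,24): clear
  edge (8,24)–(0,24): clear
  midpoint (15,13) outside
  → clear
Obstacle 2 [(0,5) (9,2) (11,7) (10,11) (0,7)]:
  edge (0,5)–(9,2): clear
  edge (9,2)–(11,7): clear
  edge (11,7)–(10,11): clear
  edge (10,11)–(0,7): clear
  edge (0,7)–(0,5): clear
  midpoint (15,13) outside
  → clear
Obstacle 3 [(15,7) (17,0) (24,3) (22,8) (15,8)]:
  edge (15,7)–(17,0): clear
  edge (17,0)–(24,3): clear
  edge (24,3)–(22,8): clear
  edge (22,8)–(15,8): clear
  edge (15,8)–(15,7): clear
  midpoint (15,13) outside
  → clear

FREE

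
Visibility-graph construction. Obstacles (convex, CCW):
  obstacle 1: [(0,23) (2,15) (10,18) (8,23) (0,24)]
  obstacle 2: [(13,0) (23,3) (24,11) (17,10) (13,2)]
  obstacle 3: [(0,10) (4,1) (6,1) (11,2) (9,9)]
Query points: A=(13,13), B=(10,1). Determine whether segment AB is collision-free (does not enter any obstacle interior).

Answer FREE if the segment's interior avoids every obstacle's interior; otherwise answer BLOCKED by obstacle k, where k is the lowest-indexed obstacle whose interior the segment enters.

BLOCKED by obstacle 3

Obstacle 1 [(0,23) (2,15) (10,18) (8,23) (0,24)]:
  edge (0,23)–(2,15): clear
  edge (2,15)–(10,18): clear
  edge (10,18)–(8,23): clear
  edge (8,23)–(0,24): clear
  edge (0,24)–(0,23): clear
  midpoint (23/2,7) outside
  → clear
Obstacle 2 [(13,0) (23,3) (24,11) (17,10) (13,2)]:
  edge (13,0)–(23,3): clear
  edge (23,3)–(24,11): clear
  edge (24,11)–(17,10): clear
  edge (17,10)–(13,2): clear
  edge (13,2)–(13,0): clear
  midpoint (23/2,7) outside
  → clear
Obstacle 3 [(0,10) (4,1) (6,1) (11,2) (9,9)]:
  edge (0,10)–(4,1): clear
  edge (4,1)–(6,1): clear
  edge (6,1)–(11,2): crosses AB
  edge (11,2)–(9,9): crosses AB
  edge (9,9)–(0,10): clear
  → BLOCKED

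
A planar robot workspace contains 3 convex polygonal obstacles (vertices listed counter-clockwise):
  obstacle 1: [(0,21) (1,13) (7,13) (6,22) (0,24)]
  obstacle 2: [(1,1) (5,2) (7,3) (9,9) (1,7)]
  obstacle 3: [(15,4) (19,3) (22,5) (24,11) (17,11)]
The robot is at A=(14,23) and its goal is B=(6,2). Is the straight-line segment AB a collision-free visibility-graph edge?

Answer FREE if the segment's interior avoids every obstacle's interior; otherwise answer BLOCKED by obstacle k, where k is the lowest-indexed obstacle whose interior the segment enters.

BLOCKED by obstacle 2

Obstacle 1 [(0,21) (1,13) (7,13) (6,22) (0,24)]:
  edge (0,21)–(1,13): clear
  edge (1,13)–(7,13): clear
  edge (7,13)–(6,22): clear
  edge (6,22)–(0,24): clear
  edge (0,24)–(0,21): clear
  midpoint (10,25/2) outside
  → clear
Obstacle 2 [(1,1) (5,2) (7,3) (9,9) (1,7)]:
  edge (1,1)–(5,2): clear
  edge (5,2)–(7,3): crosses AB
  edge (7,3)–(9,9): clear
  edge (9,9)–(1,7): crosses AB
  edge (1,7)–(1,1): clear
  → BLOCKED
Obstacle 3 [(15,4) (19,3) (22,5) (24,11) (17,11)]:
  edge (15,4)–(19,3): clear
  edge (19,3)–(22,5): clear
  edge (22,5)–(24,11): clear
  edge (24,11)–(17,11): clear
  edge (17,11)–(15,4): clear
  midpoint (10,25/2) outside
  → clear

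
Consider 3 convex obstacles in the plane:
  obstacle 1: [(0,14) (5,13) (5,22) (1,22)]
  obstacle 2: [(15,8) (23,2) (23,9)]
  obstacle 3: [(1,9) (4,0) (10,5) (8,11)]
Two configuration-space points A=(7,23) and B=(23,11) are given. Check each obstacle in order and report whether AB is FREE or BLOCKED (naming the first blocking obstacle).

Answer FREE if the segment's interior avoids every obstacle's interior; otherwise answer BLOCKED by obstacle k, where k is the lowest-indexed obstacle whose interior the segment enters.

FREE

Obstacle 1 [(0,14) (5,13) (5,22) (1,22)]:
  edge (0,14)–(5,13): clear
  edge (5,13)–(5,22): clear
  edge (5,22)–(1,22): clear
  edge (1,22)–(0,14): clear
  midpoint (15,17) outside
  → clear
Obstacle 2 [(15,8) (23,2) (23,9)]:
  edge (15,8)–(23,2): clear
  edge (23,2)–(23,9): clear
  edge (23,9)–(15,8): clear
  midpoint (15,17) outside
  → clear
Obstacle 3 [(1,9) (4,0) (10,5) (8,11)]:
  edge (1,9)–(4,0): clear
  edge (4,0)–(10,5): clear
  edge (10,5)–(8,11): clear
  edge (8,11)–(1,9): clear
  midpoint (15,17) outside
  → clear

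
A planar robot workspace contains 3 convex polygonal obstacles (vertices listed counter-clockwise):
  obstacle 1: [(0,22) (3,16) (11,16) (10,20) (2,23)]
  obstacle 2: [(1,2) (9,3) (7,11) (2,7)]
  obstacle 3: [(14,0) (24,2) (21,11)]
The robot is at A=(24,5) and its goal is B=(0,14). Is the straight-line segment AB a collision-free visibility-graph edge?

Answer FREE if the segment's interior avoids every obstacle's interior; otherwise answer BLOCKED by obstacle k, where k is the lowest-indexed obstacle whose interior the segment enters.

Obstacle 1 [(0,22) (3,16) (11,16) (10,20) (2,23)]:
  edge (0,22)–(3,16): clear
  edge (3,16)–(11,16): clear
  edge (11,16)–(10,20): clear
  edge (10,20)–(2,23): clear
  edge (2,23)–(0,22): clear
  midpoint (12,19/2) outside
  → clear
Obstacle 2 [(1,2) (9,3) (7,11) (2,7)]:
  edge (1,2)–(9,3): clear
  edge (9,3)–(7,11): clear
  edge (7,11)–(2,7): clear
  edge (2,7)–(1,2): clear
  midpoint (12,19/2) outside
  → clear
Obstacle 3 [(14,0) (24,2) (21,11)]:
  edge (14,0)–(24,2): clear
  edge (24,2)–(21,11): crosses AB
  edge (21,11)–(14,0): crosses AB
  → BLOCKED

BLOCKED by obstacle 3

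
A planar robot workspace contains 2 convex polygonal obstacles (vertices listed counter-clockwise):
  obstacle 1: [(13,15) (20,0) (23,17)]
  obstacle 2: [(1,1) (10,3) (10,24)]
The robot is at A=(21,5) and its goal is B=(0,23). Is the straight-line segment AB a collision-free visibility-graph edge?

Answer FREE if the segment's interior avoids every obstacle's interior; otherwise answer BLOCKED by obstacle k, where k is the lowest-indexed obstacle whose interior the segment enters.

BLOCKED by obstacle 1

Obstacle 1 [(13,15) (20,0) (23,17)]:
  edge (13,15)–(20,0): crosses AB
  edge (20,0)–(23,17): crosses AB
  edge (23,17)–(13,15): clear
  → BLOCKED
Obstacle 2 [(1,1) (10,3) (10,24)]:
  edge (1,1)–(10,3): clear
  edge (10,3)–(10,24): crosses AB
  edge (10,24)–(1,1): crosses AB
  → BLOCKED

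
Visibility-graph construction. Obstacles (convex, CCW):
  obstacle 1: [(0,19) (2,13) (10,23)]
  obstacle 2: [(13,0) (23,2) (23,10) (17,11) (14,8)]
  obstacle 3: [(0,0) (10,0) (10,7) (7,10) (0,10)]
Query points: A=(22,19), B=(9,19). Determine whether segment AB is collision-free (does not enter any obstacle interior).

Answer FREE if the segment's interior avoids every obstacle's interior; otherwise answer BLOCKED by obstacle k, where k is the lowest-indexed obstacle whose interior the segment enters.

Obstacle 1 [(0,19) (2,13) (10,23)]:
  edge (0,19)–(2,13): clear
  edge (2,13)–(10,23): clear
  edge (10,23)–(0,19): clear
  midpoint (31/2,19) outside
  → clear
Obstacle 2 [(13,0) (23,2) (23,10) (17,11) (14,8)]:
  edge (13,0)–(23,2): clear
  edge (23,2)–(23,10): clear
  edge (23,10)–(17,11): clear
  edge (17,11)–(14,8): clear
  edge (14,8)–(13,0): clear
  midpoint (31/2,19) outside
  → clear
Obstacle 3 [(0,0) (10,0) (10,7) (7,10) (0,10)]:
  edge (0,0)–(10,0): clear
  edge (10,0)–(10,7): clear
  edge (10,7)–(7,10): clear
  edge (7,10)–(0,10): clear
  edge (0,10)–(0,0): clear
  midpoint (31/2,19) outside
  → clear

FREE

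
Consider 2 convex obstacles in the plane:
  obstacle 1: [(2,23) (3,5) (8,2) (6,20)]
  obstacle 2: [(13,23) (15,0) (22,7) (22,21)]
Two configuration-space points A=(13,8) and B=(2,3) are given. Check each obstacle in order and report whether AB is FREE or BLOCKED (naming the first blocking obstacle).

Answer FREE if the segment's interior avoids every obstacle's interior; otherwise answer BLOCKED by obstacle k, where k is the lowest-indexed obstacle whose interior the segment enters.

BLOCKED by obstacle 1

Obstacle 1 [(2,23) (3,5) (8,2) (6,20)]:
  edge (2,23)–(3,5): clear
  edge (3,5)–(8,2): crosses AB
  edge (8,2)–(6,20): crosses AB
  edge (6,20)–(2,23): clear
  → BLOCKED
Obstacle 2 [(13,23) (15,0) (22,7) (22,21)]:
  edge (13,23)–(15,0): clear
  edge (15,0)–(22,7): clear
  edge (22,7)–(22,21): clear
  edge (22,21)–(13,23): clear
  midpoint (15/2,11/2) outside
  → clear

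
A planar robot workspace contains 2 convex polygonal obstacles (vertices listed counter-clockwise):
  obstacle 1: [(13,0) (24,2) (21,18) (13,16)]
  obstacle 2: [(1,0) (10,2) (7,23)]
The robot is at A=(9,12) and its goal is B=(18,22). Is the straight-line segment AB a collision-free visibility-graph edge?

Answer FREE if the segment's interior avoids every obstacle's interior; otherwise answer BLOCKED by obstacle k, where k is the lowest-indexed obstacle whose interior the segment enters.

FREE

Obstacle 1 [(13,0) (24,2) (21,18) (13,16)]:
  edge (13,0)–(24,2): clear
  edge (24,2)–(21,18): clear
  edge (21,18)–(13,16): clear
  edge (13,16)–(13,0): clear
  midpoint (27/2,17) outside
  → clear
Obstacle 2 [(1,0) (10,2) (7,23)]:
  edge (1,0)–(10,2): clear
  edge (10,2)–(7,23): clear
  edge (7,23)–(1,0): clear
  midpoint (27/2,17) outside
  → clear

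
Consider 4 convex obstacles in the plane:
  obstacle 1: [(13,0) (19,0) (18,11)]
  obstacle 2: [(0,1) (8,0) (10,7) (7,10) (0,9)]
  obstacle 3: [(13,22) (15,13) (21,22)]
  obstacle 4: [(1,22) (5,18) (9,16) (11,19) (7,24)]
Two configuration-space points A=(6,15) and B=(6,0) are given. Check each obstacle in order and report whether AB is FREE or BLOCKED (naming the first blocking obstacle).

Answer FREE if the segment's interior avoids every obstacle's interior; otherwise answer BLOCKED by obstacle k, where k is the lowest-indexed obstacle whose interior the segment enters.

BLOCKED by obstacle 2

Obstacle 1 [(13,0) (19,0) (18,11)]:
  edge (13,0)–(19,0): clear
  edge (19,0)–(18,11): clear
  edge (18,11)–(13,0): clear
  midpoint (6,15/2) outside
  → clear
Obstacle 2 [(0,1) (8,0) (10,7) (7,10) (0,9)]:
  edge (0,1)–(8,0): crosses AB
  edge (8,0)–(10,7): clear
  edge (10,7)–(7,10): clear
  edge (7,10)–(0,9): crosses AB
  edge (0,9)–(0,1): clear
  → BLOCKED
Obstacle 3 [(13,22) (15,13) (21,22)]:
  edge (13,22)–(15,13): clear
  edge (15,13)–(21,22): clear
  edge (21,22)–(13,22): clear
  midpoint (6,15/2) outside
  → clear
Obstacle 4 [(1,22) (5,18) (9,16) (11,19) (7,24)]:
  edge (1,22)–(5,18): clear
  edge (5,18)–(9,16): clear
  edge (9,16)–(11,19): clear
  edge (11,19)–(7,24): clear
  edge (7,24)–(1,22): clear
  midpoint (6,15/2) outside
  → clear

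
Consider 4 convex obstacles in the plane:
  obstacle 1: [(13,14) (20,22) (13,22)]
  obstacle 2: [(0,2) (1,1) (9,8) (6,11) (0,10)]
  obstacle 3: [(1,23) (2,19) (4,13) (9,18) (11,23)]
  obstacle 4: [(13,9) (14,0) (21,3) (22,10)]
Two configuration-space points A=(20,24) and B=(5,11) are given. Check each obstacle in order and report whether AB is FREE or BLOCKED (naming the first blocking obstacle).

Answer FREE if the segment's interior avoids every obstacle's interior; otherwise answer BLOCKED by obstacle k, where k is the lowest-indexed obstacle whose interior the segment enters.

BLOCKED by obstacle 1

Obstacle 1 [(13,14) (20,22) (13,22)]:
  edge (13,14)–(20,22): clear
  edge (20,22)–(13,22): crosses AB
  edge (13,22)–(13,14): crosses AB
  → BLOCKED
Obstacle 2 [(0,2) (1,1) (9,8) (6,11) (0,10)]:
  edge (0,2)–(1,1): clear
  edge (1,1)–(9,8): clear
  edge (9,8)–(6,11): clear
  edge (6,11)–(0,10): clear
  edge (0,10)–(0,2): clear
  midpoint (25/2,35/2) outside
  → clear
Obstacle 3 [(1,23) (2,19) (4,13) (9,18) (11,23)]:
  edge (1,23)–(2,19): clear
  edge (2,19)–(4,13): clear
  edge (4,13)–(9,18): clear
  edge (9,18)–(11,23): clear
  edge (11,23)–(1,23): clear
  midpoint (25/2,35/2) outside
  → clear
Obstacle 4 [(13,9) (14,0) (21,3) (22,10)]:
  edge (13,9)–(14,0): clear
  edge (14,0)–(21,3): clear
  edge (21,3)–(22,10): clear
  edge (22,10)–(13,9): clear
  midpoint (25/2,35/2) outside
  → clear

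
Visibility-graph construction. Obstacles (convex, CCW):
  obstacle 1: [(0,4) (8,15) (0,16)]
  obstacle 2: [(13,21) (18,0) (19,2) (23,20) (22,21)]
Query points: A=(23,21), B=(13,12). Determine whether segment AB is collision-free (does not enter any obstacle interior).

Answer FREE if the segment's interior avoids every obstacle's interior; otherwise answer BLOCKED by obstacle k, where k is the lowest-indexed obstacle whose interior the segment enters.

Obstacle 1 [(0,4) (8,15) (0,16)]:
  edge (0,4)–(8,15): clear
  edge (8,15)–(0,16): clear
  edge (0,16)–(0,4): clear
  midpoint (18,33/2) outside
  → clear
Obstacle 2 [(13,21) (18,0) (19,2) (23,20) (22,21)]:
  edge (13,21)–(18,0): crosses AB
  edge (18,0)–(19,2): clear
  edge (19,2)–(23,20): clear
  edge (23,20)–(22,21): crosses AB
  edge (22,21)–(13,21): clear
  → BLOCKED

BLOCKED by obstacle 2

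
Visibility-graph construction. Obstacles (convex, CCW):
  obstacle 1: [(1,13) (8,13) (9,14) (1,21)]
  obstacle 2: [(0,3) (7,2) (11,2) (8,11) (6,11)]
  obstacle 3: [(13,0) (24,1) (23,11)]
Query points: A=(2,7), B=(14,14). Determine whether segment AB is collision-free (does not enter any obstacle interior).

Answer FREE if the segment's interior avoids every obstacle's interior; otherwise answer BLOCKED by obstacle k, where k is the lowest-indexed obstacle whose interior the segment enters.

BLOCKED by obstacle 2

Obstacle 1 [(1,13) (8,13) (9,14) (1,21)]:
  edge (1,13)–(8,13): clear
  edge (8,13)–(9,14): clear
  edge (9,14)–(1,21): clear
  edge (1,21)–(1,13): clear
  midpoint (8,21/2) outside
  → clear
Obstacle 2 [(0,3) (7,2) (11,2) (8,11) (6,11)]:
  edge (0,3)–(7,2): clear
  edge (7,2)–(11,2): clear
  edge (11,2)–(8,11): crosses AB
  edge (8,11)–(6,11): clear
  edge (6,11)–(0,3): crosses AB
  → BLOCKED
Obstacle 3 [(13,0) (24,1) (23,11)]:
  edge (13,0)–(24,1): clear
  edge (24,1)–(23,11): clear
  edge (23,11)–(13,0): clear
  midpoint (8,21/2) outside
  → clear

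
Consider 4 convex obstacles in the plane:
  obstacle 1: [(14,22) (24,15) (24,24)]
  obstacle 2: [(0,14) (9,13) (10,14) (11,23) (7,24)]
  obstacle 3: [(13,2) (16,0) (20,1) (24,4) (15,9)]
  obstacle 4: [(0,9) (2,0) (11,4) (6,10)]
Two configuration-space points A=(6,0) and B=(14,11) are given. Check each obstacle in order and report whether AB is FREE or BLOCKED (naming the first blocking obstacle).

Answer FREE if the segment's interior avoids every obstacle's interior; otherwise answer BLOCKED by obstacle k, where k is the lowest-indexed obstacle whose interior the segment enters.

Obstacle 1 [(14,22) (24,15) (24,24)]:
  edge (14,22)–(24,15): clear
  edge (24,15)–(24,24): clear
  edge (24,24)–(14,22): clear
  midpoint (10,11/2) outside
  → clear
Obstacle 2 [(0,14) (9,13) (10,14) (11,23) (7,24)]:
  edge (0,14)–(9,13): clear
  edge (9,13)–(10,14): clear
  edge (10,14)–(11,23): clear
  edge (11,23)–(7,24): clear
  edge (7,24)–(0,14): clear
  midpoint (10,11/2) outside
  → clear
Obstacle 3 [(13,2) (16,0) (20,1) (24,4) (15,9)]:
  edge (13,2)–(16,0): clear
  edge (16,0)–(20,1): clear
  edge (20,1)–(24,4): clear
  edge (24,4)–(15,9): clear
  edge (15,9)–(13,2): clear
  midpoint (10,11/2) outside
  → clear
Obstacle 4 [(0,9) (2,0) (11,4) (6,10)]:
  edge (0,9)–(2,0): clear
  edge (2,0)–(11,4): crosses AB
  edge (11,4)–(6,10): crosses AB
  edge (6,10)–(0,9): clear
  → BLOCKED

BLOCKED by obstacle 4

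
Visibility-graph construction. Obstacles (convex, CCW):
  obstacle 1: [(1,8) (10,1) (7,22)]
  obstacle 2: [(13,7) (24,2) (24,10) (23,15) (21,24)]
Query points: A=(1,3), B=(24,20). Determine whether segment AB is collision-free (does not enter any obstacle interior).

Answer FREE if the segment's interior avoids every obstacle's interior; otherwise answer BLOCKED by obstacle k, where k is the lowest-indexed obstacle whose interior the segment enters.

Obstacle 1 [(1,8) (10,1) (7,22)]:
  edge (1,8)–(10,1): crosses AB
  edge (10,1)–(7,22): crosses AB
  edge (7,22)–(1,8): clear
  → BLOCKED
Obstacle 2 [(13,7) (24,2) (24,10) (23,15) (21,24)]:
  edge (13,7)–(24,2): clear
  edge (24,2)–(24,10): clear
  edge (24,10)–(23,15): clear
  edge (23,15)–(21,24): crosses AB
  edge (21,24)–(13,7): crosses AB
  → BLOCKED

BLOCKED by obstacle 1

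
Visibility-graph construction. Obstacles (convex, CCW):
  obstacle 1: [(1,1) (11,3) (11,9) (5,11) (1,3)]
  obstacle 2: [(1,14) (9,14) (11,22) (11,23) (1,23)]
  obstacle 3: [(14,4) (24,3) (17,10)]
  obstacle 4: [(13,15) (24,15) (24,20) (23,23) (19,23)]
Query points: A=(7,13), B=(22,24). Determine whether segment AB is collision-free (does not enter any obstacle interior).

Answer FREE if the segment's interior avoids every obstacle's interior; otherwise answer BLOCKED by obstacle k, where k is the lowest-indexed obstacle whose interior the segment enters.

BLOCKED by obstacle 2

Obstacle 1 [(1,1) (11,3) (11,9) (5,11) (1,3)]:
  edge (1,1)–(11,3): clear
  edge (11,3)–(11,9): clear
  edge (11,9)–(5,11): clear
  edge (5,11)–(1,3): clear
  edge (1,3)–(1,1): clear
  midpoint (29/2,37/2) outside
  → clear
Obstacle 2 [(1,14) (9,14) (11,22) (11,23) (1,23)]:
  edge (1,14)–(9,14): crosses AB
  edge (9,14)–(11,22): crosses AB
  edge (11,22)–(11,23): clear
  edge (11,23)–(1,23): clear
  edge (1,23)–(1,14): clear
  → BLOCKED
Obstacle 3 [(14,4) (24,3) (17,10)]:
  edge (14,4)–(24,3): clear
  edge (24,3)–(17,10): clear
  edge (17,10)–(14,4): clear
  midpoint (29/2,37/2) outside
  → clear
Obstacle 4 [(13,15) (24,15) (24,20) (23,23) (19,23)]:
  edge (13,15)–(24,15): clear
  edge (24,15)–(24,20): clear
  edge (24,20)–(23,23): clear
  edge (23,23)–(19,23): crosses AB
  edge (19,23)–(13,15): crosses AB
  → BLOCKED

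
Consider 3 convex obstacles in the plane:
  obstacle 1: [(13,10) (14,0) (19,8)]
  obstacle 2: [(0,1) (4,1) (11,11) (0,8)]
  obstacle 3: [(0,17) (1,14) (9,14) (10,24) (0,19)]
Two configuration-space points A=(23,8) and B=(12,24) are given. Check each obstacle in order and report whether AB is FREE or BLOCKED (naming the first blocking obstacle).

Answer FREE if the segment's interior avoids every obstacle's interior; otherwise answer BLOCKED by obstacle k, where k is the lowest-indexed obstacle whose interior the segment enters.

Obstacle 1 [(13,10) (14,0) (19,8)]:
  edge (13,10)–(14,0): clear
  edge (14,0)–(19,8): clear
  edge (19,8)–(13,10): clear
  midpoint (35/2,16) outside
  → clear
Obstacle 2 [(0,1) (4,1) (11,11) (0,8)]:
  edge (0,1)–(4,1): clear
  edge (4,1)–(11,11): clear
  edge (11,11)–(0,8): clear
  edge (0,8)–(0,1): clear
  midpoint (35/2,16) outside
  → clear
Obstacle 3 [(0,17) (1,14) (9,14) (10,24) (0,19)]:
  edge (0,17)–(1,14): clear
  edge (1,14)–(9,14): clear
  edge (9,14)–(10,24): clear
  edge (10,24)–(0,19): clear
  edge (0,19)–(0,17): clear
  midpoint (35/2,16) outside
  → clear

FREE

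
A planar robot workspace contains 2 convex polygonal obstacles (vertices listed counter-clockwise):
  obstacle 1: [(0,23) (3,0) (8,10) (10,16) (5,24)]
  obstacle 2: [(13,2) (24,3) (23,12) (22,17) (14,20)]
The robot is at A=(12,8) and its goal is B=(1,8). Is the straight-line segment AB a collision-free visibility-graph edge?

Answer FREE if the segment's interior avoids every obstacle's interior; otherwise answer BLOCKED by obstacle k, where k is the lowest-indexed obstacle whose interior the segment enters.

BLOCKED by obstacle 1

Obstacle 1 [(0,23) (3,0) (8,10) (10,16) (5,24)]:
  edge (0,23)–(3,0): crosses AB
  edge (3,0)–(8,10): crosses AB
  edge (8,10)–(10,16): clear
  edge (10,16)–(5,24): clear
  edge (5,24)–(0,23): clear
  → BLOCKED
Obstacle 2 [(13,2) (24,3) (23,12) (22,17) (14,20)]:
  edge (13,2)–(24,3): clear
  edge (24,3)–(23,12): clear
  edge (23,12)–(22,17): clear
  edge (22,17)–(14,20): clear
  edge (14,20)–(13,2): clear
  midpoint (13/2,8) outside
  → clear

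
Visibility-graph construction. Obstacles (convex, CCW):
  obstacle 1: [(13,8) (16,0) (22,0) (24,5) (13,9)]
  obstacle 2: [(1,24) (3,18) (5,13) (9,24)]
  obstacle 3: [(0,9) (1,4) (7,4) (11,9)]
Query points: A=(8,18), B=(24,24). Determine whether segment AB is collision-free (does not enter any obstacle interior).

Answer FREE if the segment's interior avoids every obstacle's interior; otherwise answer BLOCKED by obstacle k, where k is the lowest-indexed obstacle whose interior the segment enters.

Obstacle 1 [(13,8) (16,0) (22,0) (24,5) (13,9)]:
  edge (13,8)–(16,0): clear
  edge (16,0)–(22,0): clear
  edge (22,0)–(24,5): clear
  edge (24,5)–(13,9): clear
  edge (13,9)–(13,8): clear
  midpoint (16,21) outside
  → clear
Obstacle 2 [(1,24) (3,18) (5,13) (9,24)]:
  edge (1,24)–(3,18): clear
  edge (3,18)–(5,13): clear
  edge (5,13)–(9,24): clear
  edge (9,24)–(1,24): clear
  midpoint (16,21) outside
  → clear
Obstacle 3 [(0,9) (1,4) (7,4) (11,9)]:
  edge (0,9)–(1,4): clear
  edge (1,4)–(7,4): clear
  edge (7,4)–(11,9): clear
  edge (11,9)–(0,9): clear
  midpoint (16,21) outside
  → clear

FREE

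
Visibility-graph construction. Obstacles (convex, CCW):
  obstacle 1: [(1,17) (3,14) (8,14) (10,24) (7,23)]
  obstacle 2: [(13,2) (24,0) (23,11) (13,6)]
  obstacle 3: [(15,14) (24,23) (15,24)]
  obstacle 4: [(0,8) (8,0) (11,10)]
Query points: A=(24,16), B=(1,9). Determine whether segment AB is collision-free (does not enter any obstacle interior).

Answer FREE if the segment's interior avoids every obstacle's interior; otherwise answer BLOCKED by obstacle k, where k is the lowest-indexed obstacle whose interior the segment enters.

Obstacle 1 [(1,17) (3,14) (8,14) (10,24) (7,23)]:
  edge (1,17)–(3,14): clear
  edge (3,14)–(8,14): clear
  edge (8,14)–(10,24): clear
  edge (10,24)–(7,23): clear
  edge (7,23)–(1,17): clear
  midpoint (25/2,25/2) outside
  → clear
Obstacle 2 [(13,2) (24,0) (23,11) (13,6)]:
  edge (13,2)–(24,0): clear
  edge (24,0)–(23,11): clear
  edge (23,11)–(13,6): clear
  edge (13,6)–(13,2): clear
  midpoint (25/2,25/2) outside
  → clear
Obstacle 3 [(15,14) (24,23) (15,24)]:
  edge (15,14)–(24,23): clear
  edge (24,23)–(15,24): clear
  edge (15,24)–(15,14): clear
  midpoint (25/2,25/2) outside
  → clear
Obstacle 4 [(0,8) (8,0) (11,10)]:
  edge (0,8)–(8,0): clear
  edge (8,0)–(11,10): clear
  edge (11,10)–(0,8): clear
  midpoint (25/2,25/2) outside
  → clear

FREE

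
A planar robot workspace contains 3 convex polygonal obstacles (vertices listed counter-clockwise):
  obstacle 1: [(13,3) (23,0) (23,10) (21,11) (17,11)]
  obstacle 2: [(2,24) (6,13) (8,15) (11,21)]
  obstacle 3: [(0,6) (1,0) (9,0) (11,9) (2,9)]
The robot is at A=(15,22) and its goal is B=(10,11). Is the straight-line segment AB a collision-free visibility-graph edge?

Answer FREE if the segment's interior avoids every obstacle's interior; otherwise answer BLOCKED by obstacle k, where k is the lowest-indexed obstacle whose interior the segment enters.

Obstacle 1 [(13,3) (23,0) (23,10) (21,11) (17,11)]:
  edge (13,3)–(23,0): clear
  edge (23,0)–(23,10): clear
  edge (23,10)–(21,11): clear
  edge (21,11)–(17,11): clear
  edge (17,11)–(13,3): clear
  midpoint (25/2,33/2) outside
  → clear
Obstacle 2 [(2,24) (6,13) (8,15) (11,21)]:
  edge (2,24)–(6,13): clear
  edge (6,13)–(8,15): clear
  edge (8,15)–(11,21): clear
  edge (11,21)–(2,24): clear
  midpoint (25/2,33/2) outside
  → clear
Obstacle 3 [(0,6) (1,0) (9,0) (11,9) (2,9)]:
  edge (0,6)–(1,0): clear
  edge (1,0)–(9,0): clear
  edge (9,0)–(11,9): clear
  edge (11,9)–(2,9): clear
  edge (2,9)–(0,6): clear
  midpoint (25/2,33/2) outside
  → clear

FREE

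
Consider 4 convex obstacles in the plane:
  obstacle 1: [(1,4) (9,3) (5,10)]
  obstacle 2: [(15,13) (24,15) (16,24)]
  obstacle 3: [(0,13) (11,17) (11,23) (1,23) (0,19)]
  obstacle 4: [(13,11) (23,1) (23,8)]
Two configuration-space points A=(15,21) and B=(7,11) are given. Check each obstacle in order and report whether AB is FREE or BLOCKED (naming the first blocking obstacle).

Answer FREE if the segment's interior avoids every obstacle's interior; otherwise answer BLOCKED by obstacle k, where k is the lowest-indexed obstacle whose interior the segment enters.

FREE

Obstacle 1 [(1,4) (9,3) (5,10)]:
  edge (1,4)–(9,3): clear
  edge (9,3)–(5,10): clear
  edge (5,10)–(1,4): clear
  midpoint (11,16) outside
  → clear
Obstacle 2 [(15,13) (24,15) (16,24)]:
  edge (15,13)–(24,15): clear
  edge (24,15)–(16,24): clear
  edge (16,24)–(15,13): clear
  midpoint (11,16) outside
  → clear
Obstacle 3 [(0,13) (11,17) (11,23) (1,23) (0,19)]:
  edge (0,13)–(11,17): clear
  edge (11,17)–(11,23): clear
  edge (11,23)–(1,23): clear
  edge (1,23)–(0,19): clear
  edge (0,19)–(0,13): clear
  midpoint (11,16) outside
  → clear
Obstacle 4 [(13,11) (23,1) (23,8)]:
  edge (13,11)–(23,1): clear
  edge (23,1)–(23,8): clear
  edge (23,8)–(13,11): clear
  midpoint (11,16) outside
  → clear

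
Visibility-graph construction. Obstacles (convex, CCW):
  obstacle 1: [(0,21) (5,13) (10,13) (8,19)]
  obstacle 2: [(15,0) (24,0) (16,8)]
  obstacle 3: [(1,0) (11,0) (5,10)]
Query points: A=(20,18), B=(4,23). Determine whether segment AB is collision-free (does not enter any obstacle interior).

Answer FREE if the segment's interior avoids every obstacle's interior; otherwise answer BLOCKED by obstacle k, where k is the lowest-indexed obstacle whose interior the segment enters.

Obstacle 1 [(0,21) (5,13) (10,13) (8,19)]:
  edge (0,21)–(5,13): clear
  edge (5,13)–(10,13): clear
  edge (10,13)–(8,19): clear
  edge (8,19)–(0,21): clear
  midpoint (12,41/2) outside
  → clear
Obstacle 2 [(15,0) (24,0) (16,8)]:
  edge (15,0)–(24,0): clear
  edge (24,0)–(16,8): clear
  edge (16,8)–(15,0): clear
  midpoint (12,41/2) outside
  → clear
Obstacle 3 [(1,0) (11,0) (5,10)]:
  edge (1,0)–(11,0): clear
  edge (11,0)–(5,10): clear
  edge (5,10)–(1,0): clear
  midpoint (12,41/2) outside
  → clear

FREE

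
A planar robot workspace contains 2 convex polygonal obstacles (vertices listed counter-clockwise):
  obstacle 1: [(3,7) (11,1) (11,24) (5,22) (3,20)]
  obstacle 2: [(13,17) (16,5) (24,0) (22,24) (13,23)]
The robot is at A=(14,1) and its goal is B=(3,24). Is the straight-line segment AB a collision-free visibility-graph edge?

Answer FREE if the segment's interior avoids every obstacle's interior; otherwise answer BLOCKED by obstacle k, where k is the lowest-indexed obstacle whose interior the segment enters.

BLOCKED by obstacle 1

Obstacle 1 [(3,7) (11,1) (11,24) (5,22) (3,20)]:
  edge (3,7)–(11,1): clear
  edge (11,1)–(11,24): crosses AB
  edge (11,24)–(5,22): clear
  edge (5,22)–(3,20): crosses AB
  edge (3,20)–(3,7): clear
  → BLOCKED
Obstacle 2 [(13,17) (16,5) (24,0) (22,24) (13,23)]:
  edge (13,17)–(16,5): clear
  edge (16,5)–(24,0): clear
  edge (24,0)–(22,24): clear
  edge (22,24)–(13,23): clear
  edge (13,23)–(13,17): clear
  midpoint (17/2,25/2) outside
  → clear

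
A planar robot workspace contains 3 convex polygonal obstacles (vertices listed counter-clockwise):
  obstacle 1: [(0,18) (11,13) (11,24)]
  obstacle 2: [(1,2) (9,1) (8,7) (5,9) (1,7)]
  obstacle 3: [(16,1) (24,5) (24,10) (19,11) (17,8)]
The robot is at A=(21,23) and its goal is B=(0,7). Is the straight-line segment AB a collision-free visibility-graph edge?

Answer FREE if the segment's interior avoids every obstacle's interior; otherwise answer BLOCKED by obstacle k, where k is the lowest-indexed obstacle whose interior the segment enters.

BLOCKED by obstacle 1

Obstacle 1 [(0,18) (11,13) (11,24)]:
  edge (0,18)–(11,13): crosses AB
  edge (11,13)–(11,24): crosses AB
  edge (11,24)–(0,18): clear
  → BLOCKED
Obstacle 2 [(1,2) (9,1) (8,7) (5,9) (1,7)]:
  edge (1,2)–(9,1): clear
  edge (9,1)–(8,7): clear
  edge (8,7)–(5,9): clear
  edge (5,9)–(1,7): clear
  edge (1,7)–(1,2): clear
  midpoint (21/2,15) outside
  → clear
Obstacle 3 [(16,1) (24,5) (24,10) (19,11) (17,8)]:
  edge (16,1)–(24,5): clear
  edge (24,5)–(24,10): clear
  edge (24,10)–(19,11): clear
  edge (19,11)–(17,8): clear
  edge (17,8)–(16,1): clear
  midpoint (21/2,15) outside
  → clear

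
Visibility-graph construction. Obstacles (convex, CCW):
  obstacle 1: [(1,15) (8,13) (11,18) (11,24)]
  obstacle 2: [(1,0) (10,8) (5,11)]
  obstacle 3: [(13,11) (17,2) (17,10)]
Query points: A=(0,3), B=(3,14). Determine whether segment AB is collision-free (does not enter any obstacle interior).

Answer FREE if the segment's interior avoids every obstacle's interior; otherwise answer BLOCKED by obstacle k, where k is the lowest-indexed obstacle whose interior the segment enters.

Obstacle 1 [(1,15) (8,13) (11,18) (11,24)]:
  edge (1,15)–(8,13): clear
  edge (8,13)–(11,18): clear
  edge (11,18)–(11,24): clear
  edge (11,24)–(1,15): clear
  midpoint (3/2,17/2) outside
  → clear
Obstacle 2 [(1,0) (10,8) (5,11)]:
  edge (1,0)–(10,8): clear
  edge (10,8)–(5,11): clear
  edge (5,11)–(1,0): clear
  midpoint (3/2,17/2) outside
  → clear
Obstacle 3 [(13,11) (17,2) (17,10)]:
  edge (13,11)–(17,2): clear
  edge (17,2)–(17,10): clear
  edge (17,10)–(13,11): clear
  midpoint (3/2,17/2) outside
  → clear

FREE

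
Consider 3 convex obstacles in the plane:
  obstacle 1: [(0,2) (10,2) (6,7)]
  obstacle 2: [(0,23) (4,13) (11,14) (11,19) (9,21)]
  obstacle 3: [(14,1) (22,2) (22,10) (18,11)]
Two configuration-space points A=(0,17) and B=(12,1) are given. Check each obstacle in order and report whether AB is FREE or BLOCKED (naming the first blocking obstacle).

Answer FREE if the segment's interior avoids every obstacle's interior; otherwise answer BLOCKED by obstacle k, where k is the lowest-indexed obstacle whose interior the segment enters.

FREE

Obstacle 1 [(0,2) (10,2) (6,7)]:
  edge (0,2)–(10,2): clear
  edge (10,2)–(6,7): clear
  edge (6,7)–(0,2): clear
  midpoint (6,9) outside
  → clear
Obstacle 2 [(0,23) (4,13) (11,14) (11,19) (9,21)]:
  edge (0,23)–(4,13): clear
  edge (4,13)–(11,14): clear
  edge (11,14)–(11,19): clear
  edge (11,19)–(9,21): clear
  edge (9,21)–(0,23): clear
  midpoint (6,9) outside
  → clear
Obstacle 3 [(14,1) (22,2) (22,10) (18,11)]:
  edge (14,1)–(22,2): clear
  edge (22,2)–(22,10): clear
  edge (22,10)–(18,11): clear
  edge (18,11)–(14,1): clear
  midpoint (6,9) outside
  → clear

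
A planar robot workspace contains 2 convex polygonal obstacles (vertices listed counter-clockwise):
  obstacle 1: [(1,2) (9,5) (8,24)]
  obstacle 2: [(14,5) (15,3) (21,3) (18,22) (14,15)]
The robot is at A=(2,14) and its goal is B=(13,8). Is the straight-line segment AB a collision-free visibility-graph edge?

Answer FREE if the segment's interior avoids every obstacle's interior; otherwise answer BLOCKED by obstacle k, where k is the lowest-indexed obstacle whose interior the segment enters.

BLOCKED by obstacle 1

Obstacle 1 [(1,2) (9,5) (8,24)]:
  edge (1,2)–(9,5): clear
  edge (9,5)–(8,24): crosses AB
  edge (8,24)–(1,2): crosses AB
  → BLOCKED
Obstacle 2 [(14,5) (15,3) (21,3) (18,22) (14,15)]:
  edge (14,5)–(15,3): clear
  edge (15,3)–(21,3): clear
  edge (21,3)–(18,22): clear
  edge (18,22)–(14,15): clear
  edge (14,15)–(14,5): clear
  midpoint (15/2,11) outside
  → clear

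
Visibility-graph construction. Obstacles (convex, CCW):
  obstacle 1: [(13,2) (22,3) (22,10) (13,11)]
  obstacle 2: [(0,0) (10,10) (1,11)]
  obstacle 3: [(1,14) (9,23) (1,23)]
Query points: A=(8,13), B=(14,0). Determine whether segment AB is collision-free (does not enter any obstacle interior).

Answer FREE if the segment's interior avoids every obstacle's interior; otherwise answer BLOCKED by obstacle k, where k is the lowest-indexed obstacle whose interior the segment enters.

Obstacle 1 [(13,2) (22,3) (22,10) (13,11)]:
  edge (13,2)–(22,3): crosses AB
  edge (22,3)–(22,10): clear
  edge (22,10)–(13,11): clear
  edge (13,11)–(13,2): crosses AB
  → BLOCKED
Obstacle 2 [(0,0) (10,10) (1,11)]:
  edge (0,0)–(10,10): crosses AB
  edge (10,10)–(1,11): crosses AB
  edge (1,11)–(0,0): clear
  → BLOCKED
Obstacle 3 [(1,14) (9,23) (1,23)]:
  edge (1,14)–(9,23): clear
  edge (9,23)–(1,23): clear
  edge (1,23)–(1,14): clear
  midpoint (11,13/2) outside
  → clear

BLOCKED by obstacle 1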